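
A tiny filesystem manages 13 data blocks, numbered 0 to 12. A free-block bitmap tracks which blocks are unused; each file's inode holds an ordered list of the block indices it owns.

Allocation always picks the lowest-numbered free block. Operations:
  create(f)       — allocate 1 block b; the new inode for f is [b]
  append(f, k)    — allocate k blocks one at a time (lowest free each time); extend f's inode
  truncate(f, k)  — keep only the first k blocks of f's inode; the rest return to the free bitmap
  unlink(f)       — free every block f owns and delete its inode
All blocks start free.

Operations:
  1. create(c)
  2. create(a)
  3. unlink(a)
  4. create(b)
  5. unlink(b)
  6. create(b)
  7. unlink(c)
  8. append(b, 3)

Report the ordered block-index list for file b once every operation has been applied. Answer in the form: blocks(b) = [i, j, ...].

[1] create(c) — c=0 (map F............)
[2] create(a) — a=1 c=0 (map FF...........)
[3] unlink(a) — c=0 (map F............)
[4] create(b) — b=1 c=0 (map FF...........)
[5] unlink(b) — c=0 (map F............)
[6] create(b) — b=1 c=0 (map FF...........)
[7] unlink(c) — b=1 (map .F...........)
[8] append(b, 3) — b=1,0,2,3 (map FFFF.........)

blocks(b) = [1, 0, 2, 3]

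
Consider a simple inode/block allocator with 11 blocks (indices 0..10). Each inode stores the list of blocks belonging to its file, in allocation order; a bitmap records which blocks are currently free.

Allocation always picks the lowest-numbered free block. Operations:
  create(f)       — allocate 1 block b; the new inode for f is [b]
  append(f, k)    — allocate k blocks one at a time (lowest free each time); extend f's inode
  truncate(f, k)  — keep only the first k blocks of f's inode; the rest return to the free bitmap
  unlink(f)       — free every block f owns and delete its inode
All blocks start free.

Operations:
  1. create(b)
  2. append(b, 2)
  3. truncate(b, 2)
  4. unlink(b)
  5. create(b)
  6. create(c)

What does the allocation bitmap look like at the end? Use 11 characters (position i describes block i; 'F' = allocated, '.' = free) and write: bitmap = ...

  1. create(b)  ⇒  F..........  {b→[0]}
  2. append(b, 2)  ⇒  FFF........  {b→[0, 1, 2]}
  3. truncate(b, 2)  ⇒  FF.........  {b→[0, 1]}
  4. unlink(b)  ⇒  ...........  {}
  5. create(b)  ⇒  F..........  {b→[0]}
  6. create(c)  ⇒  FF.........  {b→[0]; c→[1]}

bitmap = FF.........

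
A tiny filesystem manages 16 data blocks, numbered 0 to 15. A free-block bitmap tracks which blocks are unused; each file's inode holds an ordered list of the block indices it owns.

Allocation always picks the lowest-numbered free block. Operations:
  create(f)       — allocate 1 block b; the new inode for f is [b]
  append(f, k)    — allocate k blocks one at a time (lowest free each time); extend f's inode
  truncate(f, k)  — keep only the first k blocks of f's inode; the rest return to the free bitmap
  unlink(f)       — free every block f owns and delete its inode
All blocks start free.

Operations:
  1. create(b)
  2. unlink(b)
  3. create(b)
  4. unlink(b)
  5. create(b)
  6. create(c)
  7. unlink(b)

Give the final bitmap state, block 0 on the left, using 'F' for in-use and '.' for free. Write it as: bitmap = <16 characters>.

bitmap = .F..............

create(b): bitmap=F............... | b=[0]
unlink(b): bitmap=................ | 
create(b): bitmap=F............... | b=[0]
unlink(b): bitmap=................ | 
create(b): bitmap=F............... | b=[0]
create(c): bitmap=FF.............. | b=[0] c=[1]
unlink(b): bitmap=.F.............. | c=[1]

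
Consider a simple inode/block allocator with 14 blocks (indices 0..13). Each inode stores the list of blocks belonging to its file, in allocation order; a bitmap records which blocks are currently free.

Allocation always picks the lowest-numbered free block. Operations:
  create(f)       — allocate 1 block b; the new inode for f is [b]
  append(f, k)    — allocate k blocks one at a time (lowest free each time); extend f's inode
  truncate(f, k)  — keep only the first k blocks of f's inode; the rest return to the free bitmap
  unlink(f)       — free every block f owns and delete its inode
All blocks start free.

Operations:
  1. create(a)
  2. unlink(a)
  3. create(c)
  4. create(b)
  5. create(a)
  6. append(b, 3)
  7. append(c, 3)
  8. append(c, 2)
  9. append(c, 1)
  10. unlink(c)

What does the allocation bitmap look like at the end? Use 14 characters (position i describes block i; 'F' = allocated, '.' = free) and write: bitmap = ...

  1. create(a)  ⇒  F.............  {a→[0]}
  2. unlink(a)  ⇒  ..............  {}
  3. create(c)  ⇒  F.............  {c→[0]}
  4. create(b)  ⇒  FF............  {b→[1]; c→[0]}
  5. create(a)  ⇒  FFF...........  {a→[2]; b→[1]; c→[0]}
  6. append(b, 3)  ⇒  FFFFFF........  {a→[2]; b→[1, 3, 4, 5]; c→[0]}
  7. append(c, 3)  ⇒  FFFFFFFFF.....  {a→[2]; b→[1, 3, 4, 5]; c→[0, 6, 7, 8]}
  8. append(c, 2)  ⇒  FFFFFFFFFFF...  {a→[2]; b→[1, 3, 4, 5]; c→[0, 6, 7, 8, 9, 10]}
  9. append(c, 1)  ⇒  FFFFFFFFFFFF..  {a→[2]; b→[1, 3, 4, 5]; c→[0, 6, 7, 8, 9, 10, 11]}
  10. unlink(c)  ⇒  .FFFFF........  {a→[2]; b→[1, 3, 4, 5]}

bitmap = .FFFFF........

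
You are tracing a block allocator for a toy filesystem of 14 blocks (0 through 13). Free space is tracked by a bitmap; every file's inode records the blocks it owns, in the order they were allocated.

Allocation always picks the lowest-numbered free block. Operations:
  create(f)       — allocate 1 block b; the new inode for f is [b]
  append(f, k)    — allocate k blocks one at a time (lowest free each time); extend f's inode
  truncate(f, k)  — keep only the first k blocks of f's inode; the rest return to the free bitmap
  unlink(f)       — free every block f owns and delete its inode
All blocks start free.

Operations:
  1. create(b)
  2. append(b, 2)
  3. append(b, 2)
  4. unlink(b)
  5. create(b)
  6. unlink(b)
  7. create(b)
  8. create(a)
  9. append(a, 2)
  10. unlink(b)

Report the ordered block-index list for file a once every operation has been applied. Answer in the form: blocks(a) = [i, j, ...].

after create(b) → b:[0]  free=[F.............]
after append(b, 2) → b:[0, 1, 2]  free=[FFF...........]
after append(b, 2) → b:[0, 1, 2, 3, 4]  free=[FFFFF.........]
after unlink(b) →   free=[..............]
after create(b) → b:[0]  free=[F.............]
after unlink(b) →   free=[..............]
after create(b) → b:[0]  free=[F.............]
after create(a) → a:[1], b:[0]  free=[FF............]
after append(a, 2) → a:[1, 2, 3], b:[0]  free=[FFFF..........]
after unlink(b) → a:[1, 2, 3]  free=[.FFF..........]

blocks(a) = [1, 2, 3]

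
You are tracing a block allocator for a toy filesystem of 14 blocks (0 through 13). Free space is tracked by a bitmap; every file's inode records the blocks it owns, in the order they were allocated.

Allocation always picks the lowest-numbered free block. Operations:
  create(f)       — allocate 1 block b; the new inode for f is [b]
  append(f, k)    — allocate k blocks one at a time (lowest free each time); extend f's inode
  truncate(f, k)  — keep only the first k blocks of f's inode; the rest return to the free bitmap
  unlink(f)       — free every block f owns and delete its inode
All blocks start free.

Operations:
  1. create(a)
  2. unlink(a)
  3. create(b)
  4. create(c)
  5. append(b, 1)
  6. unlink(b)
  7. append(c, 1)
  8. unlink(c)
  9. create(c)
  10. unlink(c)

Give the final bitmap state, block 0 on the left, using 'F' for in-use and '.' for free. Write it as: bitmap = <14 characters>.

[1] create(a) — a=0 (map F.............)
[2] unlink(a) —  (map ..............)
[3] create(b) — b=0 (map F.............)
[4] create(c) — b=0 c=1 (map FF............)
[5] append(b, 1) — b=0,2 c=1 (map FFF...........)
[6] unlink(b) — c=1 (map .F............)
[7] append(c, 1) — c=1,0 (map FF............)
[8] unlink(c) —  (map ..............)
[9] create(c) — c=0 (map F.............)
[10] unlink(c) —  (map ..............)

bitmap = ..............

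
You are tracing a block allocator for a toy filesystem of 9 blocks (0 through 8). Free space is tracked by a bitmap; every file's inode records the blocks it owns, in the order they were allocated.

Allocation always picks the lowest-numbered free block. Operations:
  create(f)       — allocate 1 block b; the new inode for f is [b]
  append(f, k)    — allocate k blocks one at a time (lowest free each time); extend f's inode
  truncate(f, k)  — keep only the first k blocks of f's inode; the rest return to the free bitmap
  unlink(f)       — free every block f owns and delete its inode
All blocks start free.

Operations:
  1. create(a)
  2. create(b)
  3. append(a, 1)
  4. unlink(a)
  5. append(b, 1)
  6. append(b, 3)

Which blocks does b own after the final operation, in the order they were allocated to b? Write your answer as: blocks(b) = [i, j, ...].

blocks(b) = [1, 0, 2, 3, 4]

[1] create(a) — a=0 (map F........)
[2] create(b) — a=0 b=1 (map FF.......)
[3] append(a, 1) — a=0,2 b=1 (map FFF......)
[4] unlink(a) — b=1 (map .F.......)
[5] append(b, 1) — b=1,0 (map FF.......)
[6] append(b, 3) — b=1,0,2,3,4 (map FFFFF....)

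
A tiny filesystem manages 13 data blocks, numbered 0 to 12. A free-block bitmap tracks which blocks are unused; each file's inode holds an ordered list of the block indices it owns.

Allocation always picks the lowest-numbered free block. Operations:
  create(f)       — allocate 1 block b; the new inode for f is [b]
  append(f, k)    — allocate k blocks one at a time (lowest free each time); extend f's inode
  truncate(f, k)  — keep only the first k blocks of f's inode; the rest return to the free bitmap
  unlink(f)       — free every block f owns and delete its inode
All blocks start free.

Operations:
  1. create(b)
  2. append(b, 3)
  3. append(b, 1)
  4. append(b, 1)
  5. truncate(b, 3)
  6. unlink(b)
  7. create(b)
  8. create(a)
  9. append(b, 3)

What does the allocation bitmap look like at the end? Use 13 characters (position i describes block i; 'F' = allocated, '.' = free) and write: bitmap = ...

bitmap = FFFFF........

  1. create(b)  ⇒  F............  {b→[0]}
  2. append(b, 3)  ⇒  FFFF.........  {b→[0, 1, 2, 3]}
  3. append(b, 1)  ⇒  FFFFF........  {b→[0, 1, 2, 3, 4]}
  4. append(b, 1)  ⇒  FFFFFF.......  {b→[0, 1, 2, 3, 4, 5]}
  5. truncate(b, 3)  ⇒  FFF..........  {b→[0, 1, 2]}
  6. unlink(b)  ⇒  .............  {}
  7. create(b)  ⇒  F............  {b→[0]}
  8. create(a)  ⇒  FF...........  {a→[1]; b→[0]}
  9. append(b, 3)  ⇒  FFFFF........  {a→[1]; b→[0, 2, 3, 4]}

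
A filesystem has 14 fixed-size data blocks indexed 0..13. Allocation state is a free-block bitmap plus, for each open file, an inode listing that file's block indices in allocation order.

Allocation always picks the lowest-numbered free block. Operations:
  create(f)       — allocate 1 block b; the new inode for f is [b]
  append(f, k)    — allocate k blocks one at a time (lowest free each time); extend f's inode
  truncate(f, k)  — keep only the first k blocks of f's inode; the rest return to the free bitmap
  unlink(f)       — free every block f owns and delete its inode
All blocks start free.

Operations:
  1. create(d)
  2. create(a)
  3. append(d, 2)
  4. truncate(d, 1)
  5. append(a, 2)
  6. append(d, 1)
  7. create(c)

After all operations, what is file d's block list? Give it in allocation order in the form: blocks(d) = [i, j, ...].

blocks(d) = [0, 4]

[1] create(d) — d=0 (map F.............)
[2] create(a) — a=1 d=0 (map FF............)
[3] append(d, 2) — a=1 d=0,2,3 (map FFFF..........)
[4] truncate(d, 1) — a=1 d=0 (map FF............)
[5] append(a, 2) — a=1,2,3 d=0 (map FFFF..........)
[6] append(d, 1) — a=1,2,3 d=0,4 (map FFFFF.........)
[7] create(c) — a=1,2,3 c=5 d=0,4 (map FFFFFF........)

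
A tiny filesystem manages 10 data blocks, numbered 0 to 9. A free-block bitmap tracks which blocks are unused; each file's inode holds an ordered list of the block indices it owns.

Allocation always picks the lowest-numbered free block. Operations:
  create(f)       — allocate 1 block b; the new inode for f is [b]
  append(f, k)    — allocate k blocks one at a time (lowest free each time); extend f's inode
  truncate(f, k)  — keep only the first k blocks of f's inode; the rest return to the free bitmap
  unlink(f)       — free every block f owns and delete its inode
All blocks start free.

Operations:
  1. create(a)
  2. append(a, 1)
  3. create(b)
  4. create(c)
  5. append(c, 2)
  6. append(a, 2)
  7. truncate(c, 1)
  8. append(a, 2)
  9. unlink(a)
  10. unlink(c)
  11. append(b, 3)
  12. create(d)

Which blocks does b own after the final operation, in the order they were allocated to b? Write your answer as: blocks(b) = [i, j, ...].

[1] create(a) — a=0 (map F.........)
[2] append(a, 1) — a=0,1 (map FF........)
[3] create(b) — a=0,1 b=2 (map FFF.......)
[4] create(c) — a=0,1 b=2 c=3 (map FFFF......)
[5] append(c, 2) — a=0,1 b=2 c=3,4,5 (map FFFFFF....)
[6] append(a, 2) — a=0,1,6,7 b=2 c=3,4,5 (map FFFFFFFF..)
[7] truncate(c, 1) — a=0,1,6,7 b=2 c=3 (map FFFF..FF..)
[8] append(a, 2) — a=0,1,6,7,4,5 b=2 c=3 (map FFFFFFFF..)
[9] unlink(a) — b=2 c=3 (map ..FF......)
[10] unlink(c) — b=2 (map ..F.......)
[11] append(b, 3) — b=2,0,1,3 (map FFFF......)
[12] create(d) — b=2,0,1,3 d=4 (map FFFFF.....)

blocks(b) = [2, 0, 1, 3]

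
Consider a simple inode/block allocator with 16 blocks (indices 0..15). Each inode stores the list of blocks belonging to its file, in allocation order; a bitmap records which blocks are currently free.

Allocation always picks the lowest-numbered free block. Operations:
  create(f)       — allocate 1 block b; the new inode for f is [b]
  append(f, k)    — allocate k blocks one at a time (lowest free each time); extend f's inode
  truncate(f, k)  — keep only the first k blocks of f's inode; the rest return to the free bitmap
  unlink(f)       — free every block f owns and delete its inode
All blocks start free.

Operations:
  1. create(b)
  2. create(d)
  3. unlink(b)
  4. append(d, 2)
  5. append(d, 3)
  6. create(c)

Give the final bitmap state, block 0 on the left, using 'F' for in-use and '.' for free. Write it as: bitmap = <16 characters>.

bitmap = FFFFFFF.........

create(b): bitmap=F............... | b=[0]
create(d): bitmap=FF.............. | b=[0] d=[1]
unlink(b): bitmap=.F.............. | d=[1]
append(d, 2): bitmap=FFF............. | d=[1, 0, 2]
append(d, 3): bitmap=FFFFFF.......... | d=[1, 0, 2, 3, 4, 5]
create(c): bitmap=FFFFFFF......... | c=[6] d=[1, 0, 2, 3, 4, 5]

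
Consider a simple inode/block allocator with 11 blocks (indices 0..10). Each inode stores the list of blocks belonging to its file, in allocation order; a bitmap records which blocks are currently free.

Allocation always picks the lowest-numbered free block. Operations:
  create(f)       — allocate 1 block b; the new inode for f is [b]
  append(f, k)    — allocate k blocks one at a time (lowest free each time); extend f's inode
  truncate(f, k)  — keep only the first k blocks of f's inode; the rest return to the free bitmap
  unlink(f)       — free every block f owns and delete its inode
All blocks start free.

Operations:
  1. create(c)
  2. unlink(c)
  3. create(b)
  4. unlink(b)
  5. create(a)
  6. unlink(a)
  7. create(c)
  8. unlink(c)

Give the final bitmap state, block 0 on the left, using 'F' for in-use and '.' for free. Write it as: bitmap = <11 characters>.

[1] create(c) — c=0 (map F..........)
[2] unlink(c) —  (map ...........)
[3] create(b) — b=0 (map F..........)
[4] unlink(b) —  (map ...........)
[5] create(a) — a=0 (map F..........)
[6] unlink(a) —  (map ...........)
[7] create(c) — c=0 (map F..........)
[8] unlink(c) —  (map ...........)

bitmap = ...........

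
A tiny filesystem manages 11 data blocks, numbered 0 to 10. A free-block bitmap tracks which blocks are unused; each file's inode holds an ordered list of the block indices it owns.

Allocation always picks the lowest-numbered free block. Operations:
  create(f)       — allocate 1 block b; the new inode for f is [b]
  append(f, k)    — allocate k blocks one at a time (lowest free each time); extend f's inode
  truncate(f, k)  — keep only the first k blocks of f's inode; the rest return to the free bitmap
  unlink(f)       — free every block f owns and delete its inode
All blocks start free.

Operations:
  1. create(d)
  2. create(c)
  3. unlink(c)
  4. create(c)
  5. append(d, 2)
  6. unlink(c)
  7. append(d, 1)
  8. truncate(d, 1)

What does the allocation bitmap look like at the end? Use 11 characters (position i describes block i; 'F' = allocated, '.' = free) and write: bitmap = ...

bitmap = F..........

[1] create(d) — d=0 (map F..........)
[2] create(c) — c=1 d=0 (map FF.........)
[3] unlink(c) — d=0 (map F..........)
[4] create(c) — c=1 d=0 (map FF.........)
[5] append(d, 2) — c=1 d=0,2,3 (map FFFF.......)
[6] unlink(c) — d=0,2,3 (map F.FF.......)
[7] append(d, 1) — d=0,2,3,1 (map FFFF.......)
[8] truncate(d, 1) — d=0 (map F..........)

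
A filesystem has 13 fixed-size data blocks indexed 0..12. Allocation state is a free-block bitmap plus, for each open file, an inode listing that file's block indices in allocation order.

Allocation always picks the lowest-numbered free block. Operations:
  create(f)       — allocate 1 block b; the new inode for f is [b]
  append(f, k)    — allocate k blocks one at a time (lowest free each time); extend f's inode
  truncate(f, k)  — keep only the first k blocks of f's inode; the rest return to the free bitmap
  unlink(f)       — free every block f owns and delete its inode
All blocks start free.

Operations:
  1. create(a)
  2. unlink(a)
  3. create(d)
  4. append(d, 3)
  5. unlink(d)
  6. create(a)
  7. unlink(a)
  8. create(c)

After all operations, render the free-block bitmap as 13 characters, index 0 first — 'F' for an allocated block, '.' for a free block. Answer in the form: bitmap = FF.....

  1. create(a)  ⇒  F............  {a→[0]}
  2. unlink(a)  ⇒  .............  {}
  3. create(d)  ⇒  F............  {d→[0]}
  4. append(d, 3)  ⇒  FFFF.........  {d→[0, 1, 2, 3]}
  5. unlink(d)  ⇒  .............  {}
  6. create(a)  ⇒  F............  {a→[0]}
  7. unlink(a)  ⇒  .............  {}
  8. create(c)  ⇒  F............  {c→[0]}

bitmap = F............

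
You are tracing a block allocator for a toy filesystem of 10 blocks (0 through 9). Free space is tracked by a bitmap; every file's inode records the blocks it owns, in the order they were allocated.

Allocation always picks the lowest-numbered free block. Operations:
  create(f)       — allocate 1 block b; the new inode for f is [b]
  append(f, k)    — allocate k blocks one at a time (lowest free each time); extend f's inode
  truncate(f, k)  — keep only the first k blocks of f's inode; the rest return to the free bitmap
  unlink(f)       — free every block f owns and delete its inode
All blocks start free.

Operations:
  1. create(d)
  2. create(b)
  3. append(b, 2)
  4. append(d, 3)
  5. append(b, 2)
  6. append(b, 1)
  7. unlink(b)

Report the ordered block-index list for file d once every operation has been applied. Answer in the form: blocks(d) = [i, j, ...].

[1] create(d) — d=0 (map F.........)
[2] create(b) — b=1 d=0 (map FF........)
[3] append(b, 2) — b=1,2,3 d=0 (map FFFF......)
[4] append(d, 3) — b=1,2,3 d=0,4,5,6 (map FFFFFFF...)
[5] append(b, 2) — b=1,2,3,7,8 d=0,4,5,6 (map FFFFFFFFF.)
[6] append(b, 1) — b=1,2,3,7,8,9 d=0,4,5,6 (map FFFFFFFFFF)
[7] unlink(b) — d=0,4,5,6 (map F...FFF...)

blocks(d) = [0, 4, 5, 6]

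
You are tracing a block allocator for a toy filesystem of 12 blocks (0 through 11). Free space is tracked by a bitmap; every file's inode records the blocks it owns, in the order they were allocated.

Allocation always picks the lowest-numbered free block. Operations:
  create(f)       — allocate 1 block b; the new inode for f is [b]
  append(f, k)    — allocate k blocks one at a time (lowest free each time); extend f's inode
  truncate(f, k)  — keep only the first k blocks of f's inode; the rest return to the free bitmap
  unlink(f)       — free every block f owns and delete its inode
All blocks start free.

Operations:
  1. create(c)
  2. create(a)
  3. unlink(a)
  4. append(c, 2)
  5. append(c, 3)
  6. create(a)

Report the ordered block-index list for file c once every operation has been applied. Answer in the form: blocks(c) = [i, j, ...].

blocks(c) = [0, 1, 2, 3, 4, 5]

[1] create(c) — c=0 (map F...........)
[2] create(a) — a=1 c=0 (map FF..........)
[3] unlink(a) — c=0 (map F...........)
[4] append(c, 2) — c=0,1,2 (map FFF.........)
[5] append(c, 3) — c=0,1,2,3,4,5 (map FFFFFF......)
[6] create(a) — a=6 c=0,1,2,3,4,5 (map FFFFFFF.....)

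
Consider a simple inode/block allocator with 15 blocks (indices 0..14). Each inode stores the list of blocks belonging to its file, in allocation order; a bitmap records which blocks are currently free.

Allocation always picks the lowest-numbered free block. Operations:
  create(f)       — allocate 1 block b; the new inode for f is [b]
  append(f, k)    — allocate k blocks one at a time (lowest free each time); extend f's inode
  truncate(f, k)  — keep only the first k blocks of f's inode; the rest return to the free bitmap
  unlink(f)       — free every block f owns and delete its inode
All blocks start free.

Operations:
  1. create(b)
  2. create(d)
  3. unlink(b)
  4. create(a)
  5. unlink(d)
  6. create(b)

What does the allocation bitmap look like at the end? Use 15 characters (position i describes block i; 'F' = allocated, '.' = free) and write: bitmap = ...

[1] create(b) — b=0 (map F..............)
[2] create(d) — b=0 d=1 (map FF.............)
[3] unlink(b) — d=1 (map .F.............)
[4] create(a) — a=0 d=1 (map FF.............)
[5] unlink(d) — a=0 (map F..............)
[6] create(b) — a=0 b=1 (map FF.............)

bitmap = FF.............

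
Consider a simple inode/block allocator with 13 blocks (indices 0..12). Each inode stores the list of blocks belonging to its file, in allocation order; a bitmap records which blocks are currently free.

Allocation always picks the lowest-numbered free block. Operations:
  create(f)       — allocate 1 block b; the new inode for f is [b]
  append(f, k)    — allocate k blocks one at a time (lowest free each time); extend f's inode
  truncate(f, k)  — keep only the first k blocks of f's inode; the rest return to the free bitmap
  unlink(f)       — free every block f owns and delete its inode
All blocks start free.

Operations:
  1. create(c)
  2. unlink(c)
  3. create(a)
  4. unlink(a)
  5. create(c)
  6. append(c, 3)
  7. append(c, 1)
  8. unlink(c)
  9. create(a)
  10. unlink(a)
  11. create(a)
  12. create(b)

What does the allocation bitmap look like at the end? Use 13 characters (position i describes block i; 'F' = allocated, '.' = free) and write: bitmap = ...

bitmap = FF...........

after create(c) → c:[0]  free=[F............]
after unlink(c) →   free=[.............]
after create(a) → a:[0]  free=[F............]
after unlink(a) →   free=[.............]
after create(c) → c:[0]  free=[F............]
after append(c, 3) → c:[0, 1, 2, 3]  free=[FFFF.........]
after append(c, 1) → c:[0, 1, 2, 3, 4]  free=[FFFFF........]
after unlink(c) →   free=[.............]
after create(a) → a:[0]  free=[F............]
after unlink(a) →   free=[.............]
after create(a) → a:[0]  free=[F............]
after create(b) → a:[0], b:[1]  free=[FF...........]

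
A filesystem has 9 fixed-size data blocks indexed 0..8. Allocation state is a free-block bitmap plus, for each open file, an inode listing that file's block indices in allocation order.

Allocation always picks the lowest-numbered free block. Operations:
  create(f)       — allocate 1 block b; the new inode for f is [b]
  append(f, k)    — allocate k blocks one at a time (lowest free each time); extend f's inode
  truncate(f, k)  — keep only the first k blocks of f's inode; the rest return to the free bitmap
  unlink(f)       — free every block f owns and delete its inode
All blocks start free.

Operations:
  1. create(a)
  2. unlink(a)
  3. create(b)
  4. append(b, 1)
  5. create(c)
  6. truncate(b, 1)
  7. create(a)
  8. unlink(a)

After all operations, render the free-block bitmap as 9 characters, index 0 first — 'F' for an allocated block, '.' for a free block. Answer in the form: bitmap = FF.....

create(a): bitmap=F........ | a=[0]
unlink(a): bitmap=......... | 
create(b): bitmap=F........ | b=[0]
append(b, 1): bitmap=FF....... | b=[0, 1]
create(c): bitmap=FFF...... | b=[0, 1] c=[2]
truncate(b, 1): bitmap=F.F...... | b=[0] c=[2]
create(a): bitmap=FFF...... | a=[1] b=[0] c=[2]
unlink(a): bitmap=F.F...... | b=[0] c=[2]

bitmap = F.F......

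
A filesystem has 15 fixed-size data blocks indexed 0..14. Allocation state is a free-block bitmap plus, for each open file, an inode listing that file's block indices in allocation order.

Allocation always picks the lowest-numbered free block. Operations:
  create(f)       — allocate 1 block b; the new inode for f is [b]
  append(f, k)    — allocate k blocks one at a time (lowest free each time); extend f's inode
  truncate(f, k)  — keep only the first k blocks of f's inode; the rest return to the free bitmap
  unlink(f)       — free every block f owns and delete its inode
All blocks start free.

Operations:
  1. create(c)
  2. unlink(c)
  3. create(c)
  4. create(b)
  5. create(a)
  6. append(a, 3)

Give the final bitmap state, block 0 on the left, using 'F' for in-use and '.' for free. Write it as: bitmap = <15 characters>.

bitmap = FFFFFF.........

[1] create(c) — c=0 (map F..............)
[2] unlink(c) —  (map ...............)
[3] create(c) — c=0 (map F..............)
[4] create(b) — b=1 c=0 (map FF.............)
[5] create(a) — a=2 b=1 c=0 (map FFF............)
[6] append(a, 3) — a=2,3,4,5 b=1 c=0 (map FFFFFF.........)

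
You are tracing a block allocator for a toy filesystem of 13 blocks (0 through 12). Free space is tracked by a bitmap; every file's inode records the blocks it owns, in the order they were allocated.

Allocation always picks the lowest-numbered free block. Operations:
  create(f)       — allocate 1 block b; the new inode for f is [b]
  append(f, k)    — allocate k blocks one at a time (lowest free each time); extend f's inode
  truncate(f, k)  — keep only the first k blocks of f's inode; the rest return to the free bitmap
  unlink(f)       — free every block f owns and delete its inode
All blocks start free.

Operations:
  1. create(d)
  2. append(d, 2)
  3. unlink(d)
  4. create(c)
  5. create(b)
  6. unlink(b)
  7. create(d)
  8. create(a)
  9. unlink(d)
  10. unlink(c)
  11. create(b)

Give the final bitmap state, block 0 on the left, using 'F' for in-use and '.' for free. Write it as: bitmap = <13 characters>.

bitmap = F.F..........

create(d): bitmap=F............ | d=[0]
append(d, 2): bitmap=FFF.......... | d=[0, 1, 2]
unlink(d): bitmap=............. | 
create(c): bitmap=F............ | c=[0]
create(b): bitmap=FF........... | b=[1] c=[0]
unlink(b): bitmap=F............ | c=[0]
create(d): bitmap=FF........... | c=[0] d=[1]
create(a): bitmap=FFF.......... | a=[2] c=[0] d=[1]
unlink(d): bitmap=F.F.......... | a=[2] c=[0]
unlink(c): bitmap=..F.......... | a=[2]
create(b): bitmap=F.F.......... | a=[2] b=[0]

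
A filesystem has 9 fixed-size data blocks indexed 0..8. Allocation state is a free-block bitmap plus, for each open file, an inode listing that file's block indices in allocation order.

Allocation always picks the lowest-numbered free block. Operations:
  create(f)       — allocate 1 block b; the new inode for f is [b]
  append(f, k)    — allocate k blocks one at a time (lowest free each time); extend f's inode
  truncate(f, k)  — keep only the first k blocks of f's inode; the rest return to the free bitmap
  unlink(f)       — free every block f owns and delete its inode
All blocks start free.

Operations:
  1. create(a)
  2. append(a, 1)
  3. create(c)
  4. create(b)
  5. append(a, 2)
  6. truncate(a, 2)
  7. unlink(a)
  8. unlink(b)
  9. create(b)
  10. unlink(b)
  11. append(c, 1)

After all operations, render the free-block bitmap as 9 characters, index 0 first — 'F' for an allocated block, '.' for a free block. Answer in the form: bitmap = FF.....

bitmap = F.F......

after create(a) → a:[0]  free=[F........]
after append(a, 1) → a:[0, 1]  free=[FF.......]
after create(c) → a:[0, 1], c:[2]  free=[FFF......]
after create(b) → a:[0, 1], b:[3], c:[2]  free=[FFFF.....]
after append(a, 2) → a:[0, 1, 4, 5], b:[3], c:[2]  free=[FFFFFF...]
after truncate(a, 2) → a:[0, 1], b:[3], c:[2]  free=[FFFF.....]
after unlink(a) → b:[3], c:[2]  free=[..FF.....]
after unlink(b) → c:[2]  free=[..F......]
after create(b) → b:[0], c:[2]  free=[F.F......]
after unlink(b) → c:[2]  free=[..F......]
after append(c, 1) → c:[2, 0]  free=[F.F......]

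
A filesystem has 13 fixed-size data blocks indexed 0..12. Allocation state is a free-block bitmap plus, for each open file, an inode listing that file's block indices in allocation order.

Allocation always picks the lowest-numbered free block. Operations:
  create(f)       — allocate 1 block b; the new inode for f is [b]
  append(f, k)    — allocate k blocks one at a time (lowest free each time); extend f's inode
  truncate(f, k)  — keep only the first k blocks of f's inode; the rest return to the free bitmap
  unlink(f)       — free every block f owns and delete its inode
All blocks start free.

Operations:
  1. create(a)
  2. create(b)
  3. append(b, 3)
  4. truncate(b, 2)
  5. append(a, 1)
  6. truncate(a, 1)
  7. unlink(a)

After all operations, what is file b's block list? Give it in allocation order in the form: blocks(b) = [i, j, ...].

after create(a) → a:[0]  free=[F............]
after create(b) → a:[0], b:[1]  free=[FF...........]
after append(b, 3) → a:[0], b:[1, 2, 3, 4]  free=[FFFFF........]
after truncate(b, 2) → a:[0], b:[1, 2]  free=[FFF..........]
after append(a, 1) → a:[0, 3], b:[1, 2]  free=[FFFF.........]
after truncate(a, 1) → a:[0], b:[1, 2]  free=[FFF..........]
after unlink(a) → b:[1, 2]  free=[.FF..........]

blocks(b) = [1, 2]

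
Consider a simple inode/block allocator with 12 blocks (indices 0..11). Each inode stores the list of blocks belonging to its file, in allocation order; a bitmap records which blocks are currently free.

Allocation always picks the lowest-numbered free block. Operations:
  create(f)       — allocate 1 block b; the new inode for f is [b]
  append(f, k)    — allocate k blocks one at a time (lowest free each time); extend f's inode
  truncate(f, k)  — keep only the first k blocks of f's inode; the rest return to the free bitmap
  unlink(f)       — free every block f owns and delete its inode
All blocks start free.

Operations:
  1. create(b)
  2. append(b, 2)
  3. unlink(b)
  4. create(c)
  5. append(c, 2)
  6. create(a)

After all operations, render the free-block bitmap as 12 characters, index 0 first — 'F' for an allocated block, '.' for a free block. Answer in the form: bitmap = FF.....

create(b): bitmap=F........... | b=[0]
append(b, 2): bitmap=FFF......... | b=[0, 1, 2]
unlink(b): bitmap=............ | 
create(c): bitmap=F........... | c=[0]
append(c, 2): bitmap=FFF......... | c=[0, 1, 2]
create(a): bitmap=FFFF........ | a=[3] c=[0, 1, 2]

bitmap = FFFF........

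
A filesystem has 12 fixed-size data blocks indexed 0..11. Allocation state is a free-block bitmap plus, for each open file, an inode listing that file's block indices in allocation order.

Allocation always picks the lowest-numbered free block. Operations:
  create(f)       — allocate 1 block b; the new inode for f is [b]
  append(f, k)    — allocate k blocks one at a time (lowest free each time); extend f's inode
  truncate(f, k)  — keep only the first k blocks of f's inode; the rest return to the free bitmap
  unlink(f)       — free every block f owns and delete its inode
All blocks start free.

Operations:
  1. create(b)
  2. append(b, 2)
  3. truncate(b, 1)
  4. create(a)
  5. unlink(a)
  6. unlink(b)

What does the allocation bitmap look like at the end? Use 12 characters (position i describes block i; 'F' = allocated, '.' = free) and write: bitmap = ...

bitmap = ............

after create(b) → b:[0]  free=[F...........]
after append(b, 2) → b:[0, 1, 2]  free=[FFF.........]
after truncate(b, 1) → b:[0]  free=[F...........]
after create(a) → a:[1], b:[0]  free=[FF..........]
after unlink(a) → b:[0]  free=[F...........]
after unlink(b) →   free=[............]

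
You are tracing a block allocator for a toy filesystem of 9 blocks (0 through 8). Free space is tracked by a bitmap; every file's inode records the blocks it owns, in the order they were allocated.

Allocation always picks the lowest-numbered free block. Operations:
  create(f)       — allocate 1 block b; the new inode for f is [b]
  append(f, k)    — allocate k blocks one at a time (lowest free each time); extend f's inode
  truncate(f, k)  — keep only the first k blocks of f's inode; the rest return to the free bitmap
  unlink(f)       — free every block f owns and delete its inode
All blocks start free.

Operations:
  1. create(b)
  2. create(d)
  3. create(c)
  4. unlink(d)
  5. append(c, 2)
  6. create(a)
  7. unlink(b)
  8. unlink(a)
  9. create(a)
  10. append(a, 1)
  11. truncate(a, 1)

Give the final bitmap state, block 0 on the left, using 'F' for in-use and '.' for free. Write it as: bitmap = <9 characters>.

create(b): bitmap=F........ | b=[0]
create(d): bitmap=FF....... | b=[0] d=[1]
create(c): bitmap=FFF...... | b=[0] c=[2] d=[1]
unlink(d): bitmap=F.F...... | b=[0] c=[2]
append(c, 2): bitmap=FFFF..... | b=[0] c=[2, 1, 3]
create(a): bitmap=FFFFF.... | a=[4] b=[0] c=[2, 1, 3]
unlink(b): bitmap=.FFFF.... | a=[4] c=[2, 1, 3]
unlink(a): bitmap=.FFF..... | c=[2, 1, 3]
create(a): bitmap=FFFF..... | a=[0] c=[2, 1, 3]
append(a, 1): bitmap=FFFFF.... | a=[0, 4] c=[2, 1, 3]
truncate(a, 1): bitmap=FFFF..... | a=[0] c=[2, 1, 3]

bitmap = FFFF.....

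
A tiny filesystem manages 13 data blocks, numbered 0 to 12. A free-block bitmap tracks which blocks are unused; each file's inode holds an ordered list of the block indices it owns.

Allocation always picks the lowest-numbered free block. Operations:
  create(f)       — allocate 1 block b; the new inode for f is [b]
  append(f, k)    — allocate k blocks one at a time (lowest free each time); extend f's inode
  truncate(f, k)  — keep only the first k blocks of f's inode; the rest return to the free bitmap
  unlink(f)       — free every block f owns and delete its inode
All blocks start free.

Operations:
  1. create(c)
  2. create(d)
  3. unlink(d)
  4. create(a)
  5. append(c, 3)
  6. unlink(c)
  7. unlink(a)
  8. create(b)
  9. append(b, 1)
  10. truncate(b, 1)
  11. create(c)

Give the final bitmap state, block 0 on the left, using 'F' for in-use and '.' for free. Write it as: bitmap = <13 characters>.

[1] create(c) — c=0 (map F............)
[2] create(d) — c=0 d=1 (map FF...........)
[3] unlink(d) — c=0 (map F............)
[4] create(a) — a=1 c=0 (map FF...........)
[5] append(c, 3) — a=1 c=0,2,3,4 (map FFFFF........)
[6] unlink(c) — a=1 (map .F...........)
[7] unlink(a) —  (map .............)
[8] create(b) — b=0 (map F............)
[9] append(b, 1) — b=0,1 (map FF...........)
[10] truncate(b, 1) — b=0 (map F............)
[11] create(c) — b=0 c=1 (map FF...........)

bitmap = FF...........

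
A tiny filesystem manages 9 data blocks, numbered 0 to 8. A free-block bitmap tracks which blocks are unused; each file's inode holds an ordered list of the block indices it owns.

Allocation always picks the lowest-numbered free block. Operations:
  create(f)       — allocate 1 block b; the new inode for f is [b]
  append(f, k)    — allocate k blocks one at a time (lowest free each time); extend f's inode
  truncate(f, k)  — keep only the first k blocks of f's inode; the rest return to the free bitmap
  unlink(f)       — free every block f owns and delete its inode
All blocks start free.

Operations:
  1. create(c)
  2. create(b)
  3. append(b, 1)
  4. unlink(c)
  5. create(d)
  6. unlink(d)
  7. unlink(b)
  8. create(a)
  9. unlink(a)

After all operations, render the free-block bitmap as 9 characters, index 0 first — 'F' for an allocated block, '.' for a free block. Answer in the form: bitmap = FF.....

bitmap = .........

  1. create(c)  ⇒  F........  {c→[0]}
  2. create(b)  ⇒  FF.......  {b→[1]; c→[0]}
  3. append(b, 1)  ⇒  FFF......  {b→[1, 2]; c→[0]}
  4. unlink(c)  ⇒  .FF......  {b→[1, 2]}
  5. create(d)  ⇒  FFF......  {b→[1, 2]; d→[0]}
  6. unlink(d)  ⇒  .FF......  {b→[1, 2]}
  7. unlink(b)  ⇒  .........  {}
  8. create(a)  ⇒  F........  {a→[0]}
  9. unlink(a)  ⇒  .........  {}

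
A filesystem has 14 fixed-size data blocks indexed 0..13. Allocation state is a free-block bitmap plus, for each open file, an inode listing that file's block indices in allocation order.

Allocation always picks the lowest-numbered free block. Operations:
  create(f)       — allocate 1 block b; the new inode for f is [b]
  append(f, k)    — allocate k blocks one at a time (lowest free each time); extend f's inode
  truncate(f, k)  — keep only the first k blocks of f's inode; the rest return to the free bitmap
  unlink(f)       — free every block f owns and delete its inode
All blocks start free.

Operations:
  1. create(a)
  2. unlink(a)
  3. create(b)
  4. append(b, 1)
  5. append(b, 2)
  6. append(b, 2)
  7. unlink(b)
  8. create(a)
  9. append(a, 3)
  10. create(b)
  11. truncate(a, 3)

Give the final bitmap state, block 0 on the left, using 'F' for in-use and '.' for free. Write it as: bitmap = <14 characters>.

bitmap = FFF.F.........

  1. create(a)  ⇒  F.............  {a→[0]}
  2. unlink(a)  ⇒  ..............  {}
  3. create(b)  ⇒  F.............  {b→[0]}
  4. append(b, 1)  ⇒  FF............  {b→[0, 1]}
  5. append(b, 2)  ⇒  FFFF..........  {b→[0, 1, 2, 3]}
  6. append(b, 2)  ⇒  FFFFFF........  {b→[0, 1, 2, 3, 4, 5]}
  7. unlink(b)  ⇒  ..............  {}
  8. create(a)  ⇒  F.............  {a→[0]}
  9. append(a, 3)  ⇒  FFFF..........  {a→[0, 1, 2, 3]}
  10. create(b)  ⇒  FFFFF.........  {a→[0, 1, 2, 3]; b→[4]}
  11. truncate(a, 3)  ⇒  FFF.F.........  {a→[0, 1, 2]; b→[4]}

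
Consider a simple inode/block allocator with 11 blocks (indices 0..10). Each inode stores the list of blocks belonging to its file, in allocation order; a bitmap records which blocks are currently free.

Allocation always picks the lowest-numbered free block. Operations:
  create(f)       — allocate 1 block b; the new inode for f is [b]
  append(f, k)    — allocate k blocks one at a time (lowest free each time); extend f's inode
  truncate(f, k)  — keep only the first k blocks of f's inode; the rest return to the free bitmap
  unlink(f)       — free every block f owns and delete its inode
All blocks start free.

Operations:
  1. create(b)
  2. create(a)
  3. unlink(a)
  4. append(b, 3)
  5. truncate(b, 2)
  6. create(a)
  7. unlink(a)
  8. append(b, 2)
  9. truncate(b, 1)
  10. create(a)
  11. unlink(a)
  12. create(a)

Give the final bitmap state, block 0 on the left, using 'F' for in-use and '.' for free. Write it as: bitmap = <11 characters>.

[1] create(b) — b=0 (map F..........)
[2] create(a) — a=1 b=0 (map FF.........)
[3] unlink(a) — b=0 (map F..........)
[4] append(b, 3) — b=0,1,2,3 (map FFFF.......)
[5] truncate(b, 2) — b=0,1 (map FF.........)
[6] create(a) — a=2 b=0,1 (map FFF........)
[7] unlink(a) — b=0,1 (map FF.........)
[8] append(b, 2) — b=0,1,2,3 (map FFFF.......)
[9] truncate(b, 1) — b=0 (map F..........)
[10] create(a) — a=1 b=0 (map FF.........)
[11] unlink(a) — b=0 (map F..........)
[12] create(a) — a=1 b=0 (map FF.........)

bitmap = FF.........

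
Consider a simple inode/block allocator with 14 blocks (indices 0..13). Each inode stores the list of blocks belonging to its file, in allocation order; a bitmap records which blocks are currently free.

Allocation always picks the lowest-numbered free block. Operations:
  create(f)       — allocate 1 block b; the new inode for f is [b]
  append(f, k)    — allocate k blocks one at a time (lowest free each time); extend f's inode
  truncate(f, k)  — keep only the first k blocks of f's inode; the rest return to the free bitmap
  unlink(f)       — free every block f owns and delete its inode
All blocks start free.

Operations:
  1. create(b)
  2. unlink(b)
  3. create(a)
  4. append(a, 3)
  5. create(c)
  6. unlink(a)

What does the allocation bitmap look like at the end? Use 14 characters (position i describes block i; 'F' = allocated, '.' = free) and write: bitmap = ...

[1] create(b) — b=0 (map F.............)
[2] unlink(b) —  (map ..............)
[3] create(a) — a=0 (map F.............)
[4] append(a, 3) — a=0,1,2,3 (map FFFF..........)
[5] create(c) — a=0,1,2,3 c=4 (map FFFFF.........)
[6] unlink(a) — c=4 (map ....F.........)

bitmap = ....F.........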